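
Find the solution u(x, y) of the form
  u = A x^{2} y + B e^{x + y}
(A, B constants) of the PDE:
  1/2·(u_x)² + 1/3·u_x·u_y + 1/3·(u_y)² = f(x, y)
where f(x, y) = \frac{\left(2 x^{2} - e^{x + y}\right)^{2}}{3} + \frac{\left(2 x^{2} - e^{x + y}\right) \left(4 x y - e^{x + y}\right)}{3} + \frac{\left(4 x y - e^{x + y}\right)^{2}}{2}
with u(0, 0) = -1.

Substitute the ansatz u = A x^{2} y + B e^{x + y} into the left-hand side.
Derivatives of the ansatz:
  u_x = 2 A x y + B e^{x} e^{y}
  u_y = A x^{2} + B e^{x} e^{y}
Term by term:
  1/2·(u_x)² = 2 A^{2} x^{2} y^{2} + 2 A B x y e^{x} e^{y} + \frac{B^{2} e^{2 x} e^{2 y}}{2}
  1/3·u_x·u_y = \frac{2 A^{2} x^{3} y}{3} + \frac{A B x^{2} e^{x} e^{y}}{3} + \frac{2 A B x y e^{x} e^{y}}{3} + \frac{B^{2} e^{2 x} e^{2 y}}{3}
  1/3·(u_y)² = \frac{A^{2} x^{4}}{3} + \frac{2 A B x^{2} e^{x} e^{y}}{3} + \frac{B^{2} e^{2 x} e^{2 y}}{3}
So the left-hand side equals
  \frac{A^{2} x^{4}}{3} + \frac{2 A^{2} x^{3} y}{3} + 2 A^{2} x^{2} y^{2} + A B x^{2} e^{x} e^{y} + \frac{8 A B x y e^{x} e^{y}}{3} + \frac{7 B^{2} e^{2 x} e^{2 y}}{6}
This must equal f(x, y) identically; expanded, f = \frac{4 x^{4}}{3} + \frac{8 x^{3} y}{3} + 8 x^{2} y^{2} - 2 x^{2} e^{x} e^{y} - \frac{16 x y e^{x} e^{y}}{3} + \frac{7 e^{2 x} e^{2 y}}{6}.
Matching coefficients of the independent functions:
  [x^{4}]:  \frac{A^{2}}{3} = \frac{4}{3}
  [x^{2} y^{2}]:  2 A^{2} = 8
  [x^{3} y]:  \frac{2 A^{2}}{3} = \frac{8}{3}
  [e^{2 x} e^{2 y}]:  \frac{7 B^{2}}{6} = \frac{7}{6}
  [x^{2} e^{x} e^{y}]:  A B = -2
  [x y e^{x} e^{y}]:  \frac{8 A B}{3} = - \frac{16}{3}
These equations allow (A, B) = (-2, 1) or (2, -1).
Impose the point condition(s):
  u(0, 0) = -1  ⟹  B = -1
Only A = 2, B = -1 satisfies everything.
Hence u(x, y) = 2 x^{2} y - e^{x + y}.

Answer: u(x, y) = 2 x^{2} y - e^{x + y}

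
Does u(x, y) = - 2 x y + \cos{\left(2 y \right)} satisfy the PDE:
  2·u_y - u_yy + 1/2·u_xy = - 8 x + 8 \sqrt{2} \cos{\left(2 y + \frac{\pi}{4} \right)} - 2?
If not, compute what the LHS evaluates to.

Evaluate each term of the left-hand side for u = - 2 x y + \cos{\left(2 y \right)}.
Derivatives:
  u_y = - 2 x - 2 \sin{\left(2 y \right)}
  u_yy = - 4 \cos{\left(2 y \right)}
  u_xy = -2
Terms:
  2·u_y = - 4 x - 4 \sin{\left(2 y \right)}
  -u_yy = 4 \cos{\left(2 y \right)}
  1/2·u_xy = -1
Sum: LHS = - 4 x + 4 \sqrt{2} \cos{\left(2 y + \frac{\pi}{4} \right)} - 1
Given right-hand side: - 8 x + 8 \sqrt{2} \cos{\left(2 y + \frac{\pi}{4} \right)} - 2. Difference LHS − RHS = 4 x - 4 \sqrt{2} \cos{\left(2 y + \frac{\pi}{4} \right)} + 1 ≠ 0, so u is not a solution.

Answer: No, the LHS evaluates to - 4 x + 4 \sqrt{2} \cos{\left(2 y + \frac{\pi}{4} \right)} - 1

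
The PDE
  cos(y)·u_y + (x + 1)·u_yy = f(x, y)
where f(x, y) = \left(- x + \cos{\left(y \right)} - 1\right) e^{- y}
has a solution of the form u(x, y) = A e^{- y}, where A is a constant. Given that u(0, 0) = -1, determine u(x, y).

Substitute the ansatz u = A e^{- y} into the left-hand side.
Derivatives of the ansatz:
  u_y = - A e^{- y}
  u_yy = A e^{- y}
Term by term:
  cos(y)·u_y = - A e^{- y} \cos{\left(y \right)}
  (x + 1)·u_yy = A x e^{- y} + A e^{- y}
So the left-hand side equals
  A x e^{- y} - A e^{- y} \cos{\left(y \right)} + A e^{- y}
This must equal f(x, y) identically; expanded, f = - x e^{- y} + e^{- y} \cos{\left(y \right)} - e^{- y}.
Matching coefficients of the independent functions:
  [x e^{- y}, e^{- y}]:  A = -1
  [e^{- y} \cos{\left(y \right)}]:  - A = 1
Solving: A = -1.
Check against the point condition:
  u(0, 0) = -1  ⟹  A = -1  ✓
Hence u(x, y) = - e^{- y}.

Answer: u(x, y) = - e^{- y}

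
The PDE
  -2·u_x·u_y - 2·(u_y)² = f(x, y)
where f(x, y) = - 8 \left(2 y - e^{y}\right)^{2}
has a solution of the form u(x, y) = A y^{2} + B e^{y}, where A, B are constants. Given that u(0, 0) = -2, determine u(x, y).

Answer: u(x, y) = 2 y^{2} - 2 e^{y}

Derivation:
Substitute the ansatz u = A y^{2} + B e^{y} into the left-hand side.
Derivatives of the ansatz:
  u_x = 0
  u_y = 2 A y + B e^{y}
Term by term:
  -2·u_x·u_y = 0
  -2·(u_y)² = - 8 A^{2} y^{2} - 8 A B y e^{y} - 2 B^{2} e^{2 y}
So the left-hand side equals
  - 8 A^{2} y^{2} - 8 A B y e^{y} - 2 B^{2} e^{2 y}
This must equal f(x, y) identically; expanded, f = - 32 y^{2} + 32 y e^{y} - 8 e^{2 y}.
Matching coefficients of the independent functions:
  [y^{2}]:  - 8 A^{2} = -32
  [y e^{y}]:  - 8 A B = 32
  [e^{2 y}]:  - 2 B^{2} = -8
These equations allow (A, B) = (-2, 2) or (2, -2).
Impose the point condition(s):
  u(0, 0) = -2  ⟹  B = -2
Only A = 2, B = -2 satisfies everything.
Hence u(x, y) = 2 y^{2} - 2 e^{y}.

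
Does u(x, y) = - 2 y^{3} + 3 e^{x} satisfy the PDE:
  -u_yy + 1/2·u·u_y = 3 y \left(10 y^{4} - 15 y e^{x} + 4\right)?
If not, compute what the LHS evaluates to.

Evaluate each term of the left-hand side for u = - 2 y^{3} + 3 e^{x}.
Derivatives:
  u_yy = - 12 y
  u_y = - 6 y^{2}
Terms:
  -u_yy = 12 y
  1/2·u·u_y = y^{2} \left(6 y^{3} - 9 e^{x}\right)
Sum: LHS = 3 y \left(y \left(2 y^{3} - 3 e^{x}\right) + 4\right)
Given right-hand side: 3 y \left(10 y^{4} - 15 y e^{x} + 4\right). Difference LHS − RHS = y^{2} \left(- 24 y^{3} + 36 e^{x}\right) ≠ 0, so u is not a solution.

Answer: No, the LHS evaluates to 3 y \left(y \left(2 y^{3} - 3 e^{x}\right) + 4\right)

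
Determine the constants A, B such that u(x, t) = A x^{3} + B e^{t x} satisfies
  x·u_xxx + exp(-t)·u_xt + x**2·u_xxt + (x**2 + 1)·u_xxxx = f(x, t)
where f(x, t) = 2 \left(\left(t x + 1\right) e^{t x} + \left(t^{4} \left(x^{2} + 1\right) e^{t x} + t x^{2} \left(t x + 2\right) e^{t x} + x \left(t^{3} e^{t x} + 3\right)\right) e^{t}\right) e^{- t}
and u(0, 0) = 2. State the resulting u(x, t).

Substitute the ansatz u = A x^{3} + B e^{t x} into the left-hand side.
Derivatives of the ansatz:
  u_xxx = 6 A + B t^{3} e^{t x}
  u_xt = B t x e^{t x} + B e^{t x}
  u_xxt = B t^{2} x e^{t x} + 2 B t e^{t x}
  u_xxxx = B t^{4} e^{t x}
Term by term:
  x·u_xxx = 6 A x + B t^{3} x e^{t x}
  exp(-t)·u_xt = B t x e^{- t} e^{t x} + B e^{- t} e^{t x}
  x**2·u_xxt = B t^{2} x^{3} e^{t x} + 2 B t x^{2} e^{t x}
  (x**2 + 1)·u_xxxx = B t^{4} x^{2} e^{t x} + B t^{4} e^{t x}
So the left-hand side equals
  6 A x + B t^{4} x^{2} e^{t x} + B t^{4} e^{t x} + B t^{3} x e^{t x} + B t^{2} x^{3} e^{t x} + 2 B t x^{2} e^{t x} + B t x e^{- t} e^{t x} + B e^{- t} e^{t x}
This must equal f(x, t) identically; expanded, f = 2 t^{4} x^{2} e^{t x} + 2 t^{4} e^{t x} + 2 t^{3} x e^{t x} + 2 t^{2} x^{3} e^{t x} + 4 t x^{2} e^{t x} + 2 t x e^{- t} e^{t x} + 6 x + 2 e^{- t} e^{t x}.
Matching coefficients of the independent functions:
  [x]:  6 A = 6
  [t^{4} e^{t x}, e^{- t} e^{t x}, t^{2} x^{3} e^{t x}, t^{3} x e^{t x}, …]:  B = 2
  [t x^{2} e^{t x}]:  2 B = 4
Solving: A = 1, B = 2.
Check against the point condition:
  u(0, 0) = 2  ⟹  B = 2  ✓
Hence u(x, t) = x^{3} + 2 e^{t x}.

Answer: u(x, t) = x^{3} + 2 e^{t x}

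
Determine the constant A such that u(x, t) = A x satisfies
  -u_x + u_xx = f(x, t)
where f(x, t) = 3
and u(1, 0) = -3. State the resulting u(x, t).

Answer: u(x, t) = - 3 x

Derivation:
Substitute the ansatz u = A x into the left-hand side.
Derivatives of the ansatz:
  u_x = A
  u_xx = 0
Term by term:
  -u_x = - A
  u_xx = 0
So the left-hand side equals
  - A
This must equal f(x, t) = 3 identically.
Matching coefficients of the independent functions:
  [constant term]:  - A = 3
Solving: A = -3.
Check against the point condition:
  u(1, 0) = -3  ⟹  A = -3  ✓
Hence u(x, t) = - 3 x.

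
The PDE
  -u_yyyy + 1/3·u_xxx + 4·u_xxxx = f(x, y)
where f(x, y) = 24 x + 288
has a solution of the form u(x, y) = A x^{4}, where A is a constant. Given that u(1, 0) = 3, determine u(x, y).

Substitute the ansatz u = A x^{4} into the left-hand side.
Derivatives of the ansatz:
  u_yyyy = 0
  u_xxx = 24 A x
  u_xxxx = 24 A
Term by term:
  -u_yyyy = 0
  1/3·u_xxx = 8 A x
  4·u_xxxx = 96 A
So the left-hand side equals
  8 A x + 96 A
This must equal f(x, y) = 24 x + 288 identically.
Matching coefficients of the independent functions:
  [constant term]:  96 A = 288
  [x]:  8 A = 24
Solving: A = 3.
Check against the point condition:
  u(1, 0) = 3  ⟹  A = 3  ✓
Hence u(x, y) = 3 x^{4}.

Answer: u(x, y) = 3 x^{4}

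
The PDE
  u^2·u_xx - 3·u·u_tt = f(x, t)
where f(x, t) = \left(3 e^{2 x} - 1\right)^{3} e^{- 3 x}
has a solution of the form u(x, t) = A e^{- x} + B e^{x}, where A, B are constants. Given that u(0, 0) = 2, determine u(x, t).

Substitute the ansatz u = A e^{- x} + B e^{x} into the left-hand side.
Derivatives of the ansatz:
  u_xx = A e^{- x} + B e^{x}
  u_tt = 0
Term by term:
  u^2·u_xx = A^{3} e^{- 3 x} + 3 A^{2} B e^{- x} + 3 A B^{2} e^{x} + B^{3} e^{3 x}
  -3·u·u_tt = 0
So the left-hand side equals
  A^{3} e^{- 3 x} + 3 A^{2} B e^{- x} + 3 A B^{2} e^{x} + B^{3} e^{3 x}
This must equal f(x, t) identically; expanded, f = 27 e^{3 x} - 27 e^{x} + 9 e^{- x} - e^{- 3 x}.
Matching coefficients of the independent functions:
  [e^{- 3 x}]:  A^{3} = -1
  [e^{- x}]:  3 A^{2} B = 9
  [e^{x}]:  3 A B^{2} = -27
  [e^{3 x}]:  B^{3} = 27
Solving: A = -1, B = 3.
Check against the point condition:
  u(0, 0) = 2  ⟹  A + B = 2  ✓
Hence u(x, t) = 3 e^{x} - e^{- x}.

Answer: u(x, t) = 3 e^{x} - e^{- x}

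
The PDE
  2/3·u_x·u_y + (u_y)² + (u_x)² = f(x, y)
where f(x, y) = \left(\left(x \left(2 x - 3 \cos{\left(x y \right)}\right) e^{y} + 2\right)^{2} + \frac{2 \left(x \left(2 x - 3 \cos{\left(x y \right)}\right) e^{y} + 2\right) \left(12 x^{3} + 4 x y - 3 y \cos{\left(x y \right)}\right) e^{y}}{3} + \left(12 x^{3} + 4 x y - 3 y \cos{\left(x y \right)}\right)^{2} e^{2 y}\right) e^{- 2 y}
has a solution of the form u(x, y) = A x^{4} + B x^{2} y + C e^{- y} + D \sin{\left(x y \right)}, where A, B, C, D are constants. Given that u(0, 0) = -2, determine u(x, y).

Substitute the ansatz u = A x^{4} + B x^{2} y + C e^{- y} + D \sin{\left(x y \right)} into the left-hand side.
Derivatives of the ansatz:
  u_x = 4 A x^{3} + 2 B x y + D y \cos{\left(x y \right)}
  u_y = B x^{2} - C e^{- y} + D x \cos{\left(x y \right)}
Term by term:
  2/3·u_x·u_y = \frac{8 A B x^{5}}{3} - \frac{8 A C x^{3} e^{- y}}{3} + \frac{8 A D x^{4} \cos{\left(x y \right)}}{3} + \frac{4 B^{2} x^{3} y}{3} - \frac{4 B C x y e^{- y}}{3} + 2 B D x^{2} y \cos{\left(x y \right)} - \frac{2 C D y e^{- y} \cos{\left(x y \right)}}{3} + \frac{2 D^{2} x y \cos^{2}{\left(x y \right)}}{3}
  (u_y)² = B^{2} x^{4} - 2 B C x^{2} e^{- y} + 2 B D x^{3} \cos{\left(x y \right)} + C^{2} e^{- 2 y} - 2 C D x e^{- y} \cos{\left(x y \right)} + D^{2} x^{2} \cos^{2}{\left(x y \right)}
  (u_x)² = 16 A^{2} x^{6} + 16 A B x^{4} y + 8 A D x^{3} y \cos{\left(x y \right)} + 4 B^{2} x^{2} y^{2} + 4 B D x y^{2} \cos{\left(x y \right)} + D^{2} y^{2} \cos^{2}{\left(x y \right)}
So the left-hand side equals
  16 A^{2} x^{6} + \frac{8 A B x^{5}}{3} + 16 A B x^{4} y - \frac{8 A C x^{3} e^{- y}}{3} + \frac{8 A D x^{4} \cos{\left(x y \right)}}{3} + 8 A D x^{3} y \cos{\left(x y \right)} + B^{2} x^{4} + \frac{4 B^{2} x^{3} y}{3} + 4 B^{2} x^{2} y^{2} - 2 B C x^{2} e^{- y} - \frac{4 B C x y e^{- y}}{3} + 2 B D x^{3} \cos{\left(x y \right)} + 2 B D x^{2} y \cos{\left(x y \right)} + 4 B D x y^{2} \cos{\left(x y \right)} + C^{2} e^{- 2 y} - 2 C D x e^{- y} \cos{\left(x y \right)} - \frac{2 C D y e^{- y} \cos{\left(x y \right)}}{3} + D^{2} x^{2} \cos^{2}{\left(x y \right)} + \frac{2 D^{2} x y \cos^{2}{\left(x y \right)}}{3} + D^{2} y^{2} \cos^{2}{\left(x y \right)}
This must equal f(x, y) identically; expanded, f = 144 x^{6} + 16 x^{5} + 96 x^{4} y - 24 x^{4} \cos{\left(x y \right)} + 4 x^{4} - 72 x^{3} y \cos{\left(x y \right)} + \frac{16 x^{3} y}{3} - 12 x^{3} \cos{\left(x y \right)} + 16 x^{3} e^{- y} + 16 x^{2} y^{2} - 12 x^{2} y \cos{\left(x y \right)} + 9 x^{2} \cos^{2}{\left(x y \right)} + 8 x^{2} e^{- y} - 24 x y^{2} \cos{\left(x y \right)} + 6 x y \cos^{2}{\left(x y \right)} + \frac{16 x y e^{- y}}{3} - 12 x e^{- y} \cos{\left(x y \right)} + 9 y^{2} \cos^{2}{\left(x y \right)} - 4 y e^{- y} \cos{\left(x y \right)} + 4 e^{- 2 y}.
Matching coefficients of the independent functions:
(each divided by its leading coefficient; functions giving the same equation are listed together)
  [x^{4}, x^{2} y^{2}, x^{3} y]:  B^{2} - 4 = 0
  [x^{5}, x^{4} y]:  A B - 6 = 0
  [x^{6}]:  A^{2} - 9 = 0
  [x^{2} e^{- y}, x y e^{- y}]:  B C + 4 = 0
  [x^{2} \cos^{2}{\left(x y \right)}, y^{2} \cos^{2}{\left(x y \right)}, x y \cos^{2}{\left(x y \right)}]:  D^{2} - 9 = 0
  [x^{3} e^{- y}]:  A C + 6 = 0
  [x^{3} \cos{\left(x y \right)}, x y^{2} \cos{\left(x y \right)}, x^{2} y \cos{\left(x y \right)}]:  B D + 6 = 0
  [x^{4} \cos{\left(x y \right)}, x^{3} y \cos{\left(x y \right)}]:  A D + 9 = 0
  [x e^{- y} \cos{\left(x y \right)}, y e^{- y} \cos{\left(x y \right)}]:  C D - 6 = 0
  [e^{- 2 y}]:  C^{2} - 4 = 0
These equations allow (A, B, C, D) = (-3, -2, 2, 3) or (3, 2, -2, -3).
Impose the point condition(s):
  u(0, 0) = -2  ⟹  C = -2
Only A = 3, B = 2, C = -2, D = -3 satisfies everything.
Hence u(x, y) = 3 x^{4} + 2 x^{2} y - 3 \sin{\left(x y \right)} - 2 e^{- y}.

Answer: u(x, y) = 3 x^{4} + 2 x^{2} y - 3 \sin{\left(x y \right)} - 2 e^{- y}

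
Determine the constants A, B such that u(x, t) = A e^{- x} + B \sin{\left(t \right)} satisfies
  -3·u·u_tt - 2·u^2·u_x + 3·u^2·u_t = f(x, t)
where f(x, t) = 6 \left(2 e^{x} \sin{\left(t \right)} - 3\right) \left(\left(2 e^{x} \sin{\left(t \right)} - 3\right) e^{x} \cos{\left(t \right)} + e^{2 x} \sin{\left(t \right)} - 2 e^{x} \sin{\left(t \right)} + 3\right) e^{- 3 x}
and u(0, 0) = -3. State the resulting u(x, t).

Substitute the ansatz u = A e^{- x} + B \sin{\left(t \right)} into the left-hand side.
Derivatives of the ansatz:
  u_tt = - B \sin{\left(t \right)}
  u_x = - A e^{- x}
  u_t = B \cos{\left(t \right)}
Term by term:
  -3·u·u_tt = 3 A B e^{- x} \sin{\left(t \right)} + 3 B^{2} \sin^{2}{\left(t \right)}
  -2·u^2·u_x = 2 A^{3} e^{- 3 x} + 4 A^{2} B e^{- 2 x} \sin{\left(t \right)} + 2 A B^{2} e^{- x} \sin^{2}{\left(t \right)}
  3·u^2·u_t = 3 A^{2} B e^{- 2 x} \cos{\left(t \right)} + 6 A B^{2} e^{- x} \sin{\left(t \right)} \cos{\left(t \right)} + 3 B^{3} \sin^{2}{\left(t \right)} \cos{\left(t \right)}
So the left-hand side equals
  2 A^{3} e^{- 3 x} + 4 A^{2} B e^{- 2 x} \sin{\left(t \right)} + 3 A^{2} B e^{- 2 x} \cos{\left(t \right)} + 2 A B^{2} e^{- x} \sin^{2}{\left(t \right)} + 6 A B^{2} e^{- x} \sin{\left(t \right)} \cos{\left(t \right)} + 3 A B e^{- x} \sin{\left(t \right)} + 3 B^{3} \sin^{2}{\left(t \right)} \cos{\left(t \right)} + 3 B^{2} \sin^{2}{\left(t \right)}
This must equal f(x, t) identically; expanded, f = 24 \sin^{2}{\left(t \right)} \cos{\left(t \right)} + 12 \sin^{2}{\left(t \right)} - 24 e^{- x} \sin^{2}{\left(t \right)} - 72 e^{- x} \sin{\left(t \right)} \cos{\left(t \right)} - 18 e^{- x} \sin{\left(t \right)} + 72 e^{- 2 x} \sin{\left(t \right)} + 54 e^{- 2 x} \cos{\left(t \right)} - 54 e^{- 3 x}.
Matching coefficients of the independent functions:
  [e^{- 2 x} \sin{\left(t \right)}]:  4 A^{2} B = 72
  [e^{- 2 x} \cos{\left(t \right)}]:  3 A^{2} B = 54
  [e^{- x} \sin{\left(t \right)}]:  3 A B = -18
  [e^{- x} \sin^{2}{\left(t \right)}]:  2 A B^{2} = -24
  [\sin^{2}{\left(t \right)} \cos{\left(t \right)}]:  3 B^{3} = 24
  [e^{- x} \sin{\left(t \right)} \cos{\left(t \right)}]:  6 A B^{2} = -72
  [e^{- 3 x}]:  2 A^{3} = -54
  [\sin^{2}{\left(t \right)}]:  3 B^{2} = 12
Solving: A = -3, B = 2.
Check against the point condition:
  u(0, 0) = -3  ⟹  A = -3  ✓
Hence u(x, t) = 2 \sin{\left(t \right)} - 3 e^{- x}.

Answer: u(x, t) = 2 \sin{\left(t \right)} - 3 e^{- x}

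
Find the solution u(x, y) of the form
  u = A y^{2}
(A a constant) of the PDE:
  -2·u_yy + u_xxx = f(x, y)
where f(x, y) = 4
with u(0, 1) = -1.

Answer: u(x, y) = - y^{2}

Derivation:
Substitute the ansatz u = A y^{2} into the left-hand side.
Derivatives of the ansatz:
  u_yy = 2 A
  u_xxx = 0
Term by term:
  -2·u_yy = - 4 A
  u_xxx = 0
So the left-hand side equals
  - 4 A
This must equal f(x, y) = 4 identically.
Matching coefficients of the independent functions:
  [constant term]:  - 4 A = 4
Solving: A = -1.
Check against the point condition:
  u(0, 1) = -1  ⟹  A = -1  ✓
Hence u(x, y) = - y^{2}.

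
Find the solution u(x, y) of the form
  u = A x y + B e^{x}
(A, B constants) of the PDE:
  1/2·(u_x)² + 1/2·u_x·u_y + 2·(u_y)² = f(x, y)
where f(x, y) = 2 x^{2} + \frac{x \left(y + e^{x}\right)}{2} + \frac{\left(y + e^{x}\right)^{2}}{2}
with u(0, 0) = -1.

Substitute the ansatz u = A x y + B e^{x} into the left-hand side.
Derivatives of the ansatz:
  u_x = A y + B e^{x}
  u_y = A x
Term by term:
  1/2·(u_x)² = \frac{A^{2} y^{2}}{2} + A B y e^{x} + \frac{B^{2} e^{2 x}}{2}
  1/2·u_x·u_y = \frac{A^{2} x y}{2} + \frac{A B x e^{x}}{2}
  2·(u_y)² = 2 A^{2} x^{2}
So the left-hand side equals
  2 A^{2} x^{2} + \frac{A^{2} x y}{2} + \frac{A^{2} y^{2}}{2} + \frac{A B x e^{x}}{2} + A B y e^{x} + \frac{B^{2} e^{2 x}}{2}
This must equal f(x, y) identically; expanded, f = 2 x^{2} + \frac{x y}{2} + \frac{x e^{x}}{2} + \frac{y^{2}}{2} + y e^{x} + \frac{e^{2 x}}{2}.
Matching coefficients of the independent functions:
  [x^{2}]:  2 A^{2} = 2
  [y^{2}, x y]:  \frac{A^{2}}{2} = \frac{1}{2}
  [x e^{x}]:  \frac{A B}{2} = \frac{1}{2}
  [y e^{x}]:  A B = 1
  [e^{2 x}]:  \frac{B^{2}}{2} = \frac{1}{2}
These equations allow (A, B) = (-1, -1) or (1, 1).
Impose the point condition(s):
  u(0, 0) = -1  ⟹  B = -1
Only A = -1, B = -1 satisfies everything.
Hence u(x, y) = - x y - e^{x}.

Answer: u(x, y) = - x y - e^{x}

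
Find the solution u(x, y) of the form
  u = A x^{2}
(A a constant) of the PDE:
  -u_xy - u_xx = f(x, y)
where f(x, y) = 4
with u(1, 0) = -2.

Substitute the ansatz u = A x^{2} into the left-hand side.
Derivatives of the ansatz:
  u_xy = 0
  u_xx = 2 A
Term by term:
  -u_xy = 0
  -u_xx = - 2 A
So the left-hand side equals
  - 2 A
This must equal f(x, y) = 4 identically.
Matching coefficients of the independent functions:
  [constant term]:  - 2 A = 4
Solving: A = -2.
Check against the point condition:
  u(1, 0) = -2  ⟹  A = -2  ✓
Hence u(x, y) = - 2 x^{2}.

Answer: u(x, y) = - 2 x^{2}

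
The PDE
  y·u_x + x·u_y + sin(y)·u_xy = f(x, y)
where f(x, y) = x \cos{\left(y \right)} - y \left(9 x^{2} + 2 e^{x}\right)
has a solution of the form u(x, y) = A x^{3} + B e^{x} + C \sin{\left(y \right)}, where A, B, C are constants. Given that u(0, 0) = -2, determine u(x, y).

Answer: u(x, y) = - 3 x^{3} - 2 e^{x} + \sin{\left(y \right)}

Derivation:
Substitute the ansatz u = A x^{3} + B e^{x} + C \sin{\left(y \right)} into the left-hand side.
Derivatives of the ansatz:
  u_x = 3 A x^{2} + B e^{x}
  u_y = C \cos{\left(y \right)}
  u_xy = 0
Term by term:
  y·u_x = 3 A x^{2} y + B y e^{x}
  x·u_y = C x \cos{\left(y \right)}
  sin(y)·u_xy = 0
So the left-hand side equals
  3 A x^{2} y + B y e^{x} + C x \cos{\left(y \right)}
This must equal f(x, y) identically; expanded, f = - 9 x^{2} y + x \cos{\left(y \right)} - 2 y e^{x}.
Matching coefficients of the independent functions:
  [x \cos{\left(y \right)}]:  C = 1
  [x^{2} y]:  3 A = -9
  [y e^{x}]:  B = -2
Solving: A = -3, B = -2, C = 1.
Check against the point condition:
  u(0, 0) = -2  ⟹  B = -2  ✓
Hence u(x, y) = - 3 x^{3} - 2 e^{x} + \sin{\left(y \right)}.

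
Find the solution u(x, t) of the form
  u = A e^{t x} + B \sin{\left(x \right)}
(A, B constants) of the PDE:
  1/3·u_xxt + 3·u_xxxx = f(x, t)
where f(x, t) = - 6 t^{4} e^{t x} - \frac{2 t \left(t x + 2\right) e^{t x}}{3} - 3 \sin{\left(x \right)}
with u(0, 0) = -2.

Substitute the ansatz u = A e^{t x} + B \sin{\left(x \right)} into the left-hand side.
Derivatives of the ansatz:
  u_xxt = A t^{2} x e^{t x} + 2 A t e^{t x}
  u_xxxx = A t^{4} e^{t x} + B \sin{\left(x \right)}
Term by term:
  1/3·u_xxt = \frac{A t^{2} x e^{t x}}{3} + \frac{2 A t e^{t x}}{3}
  3·u_xxxx = 3 A t^{4} e^{t x} + 3 B \sin{\left(x \right)}
So the left-hand side equals
  3 A t^{4} e^{t x} + \frac{A t^{2} x e^{t x}}{3} + \frac{2 A t e^{t x}}{3} + 3 B \sin{\left(x \right)}
This must equal f(x, t) identically; expanded, f = - 6 t^{4} e^{t x} - \frac{2 t^{2} x e^{t x}}{3} - \frac{4 t e^{t x}}{3} - 3 \sin{\left(x \right)}.
Matching coefficients of the independent functions:
  [t e^{t x}]:  \frac{2 A}{3} = - \frac{4}{3}
  [t^{4} e^{t x}]:  3 A = -6
  [t^{2} x e^{t x}]:  \frac{A}{3} = - \frac{2}{3}
  [\sin{\left(x \right)}]:  3 B = -3
Solving: A = -2, B = -1.
Check against the point condition:
  u(0, 0) = -2  ⟹  A = -2  ✓
Hence u(x, t) = - 2 e^{t x} - \sin{\left(x \right)}.

Answer: u(x, t) = - 2 e^{t x} - \sin{\left(x \right)}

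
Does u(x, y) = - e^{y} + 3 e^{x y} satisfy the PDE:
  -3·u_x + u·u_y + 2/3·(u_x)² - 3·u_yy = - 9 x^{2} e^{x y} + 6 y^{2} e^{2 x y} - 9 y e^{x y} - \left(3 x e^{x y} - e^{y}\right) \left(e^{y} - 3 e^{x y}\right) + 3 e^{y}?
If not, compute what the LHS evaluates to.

Evaluate each term of the left-hand side for u = - e^{y} + 3 e^{x y}.
Derivatives:
  u_x = 3 y e^{x y}
  u_y = 3 x e^{x y} - e^{y}
  u_yy = 3 x^{2} e^{x y} - e^{y}
Terms:
  -3·u_x = - 9 y e^{x y}
  u·u_y = - \left(3 x e^{x y} - e^{y}\right) \left(e^{y} - 3 e^{x y}\right)
  2/3·(u_x)² = 6 y^{2} e^{2 x y}
  -3·u_yy = - 9 x^{2} e^{x y} + 3 e^{y}
Sum: LHS = - 9 x^{2} e^{x y} + 6 y^{2} e^{2 x y} - 9 y e^{x y} - \left(3 x e^{x y} - e^{y}\right) \left(e^{y} - 3 e^{x y}\right) + 3 e^{y}
This is exactly the given right-hand side, so u is a solution.

Answer: Yes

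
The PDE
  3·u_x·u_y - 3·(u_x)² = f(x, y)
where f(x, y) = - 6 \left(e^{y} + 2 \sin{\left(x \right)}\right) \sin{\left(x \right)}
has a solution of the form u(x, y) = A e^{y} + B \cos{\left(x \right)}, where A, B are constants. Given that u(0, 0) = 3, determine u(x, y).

Answer: u(x, y) = e^{y} + 2 \cos{\left(x \right)}

Derivation:
Substitute the ansatz u = A e^{y} + B \cos{\left(x \right)} into the left-hand side.
Derivatives of the ansatz:
  u_x = - B \sin{\left(x \right)}
  u_y = A e^{y}
Term by term:
  3·u_x·u_y = - 3 A B e^{y} \sin{\left(x \right)}
  -3·(u_x)² = - 3 B^{2} \sin^{2}{\left(x \right)}
So the left-hand side equals
  - 3 A B e^{y} \sin{\left(x \right)} - 3 B^{2} \sin^{2}{\left(x \right)}
This must equal f(x, y) identically; expanded, f = - 6 e^{y} \sin{\left(x \right)} - 12 \sin^{2}{\left(x \right)}.
Matching coefficients of the independent functions:
  [e^{y} \sin{\left(x \right)}]:  - 3 A B = -6
  [\sin^{2}{\left(x \right)}]:  - 3 B^{2} = -12
These equations allow (A, B) = (-1, -2) or (1, 2).
Impose the point condition(s):
  u(0, 0) = 3  ⟹  A + B = 3
Only A = 1, B = 2 satisfies everything.
Hence u(x, y) = e^{y} + 2 \cos{\left(x \right)}.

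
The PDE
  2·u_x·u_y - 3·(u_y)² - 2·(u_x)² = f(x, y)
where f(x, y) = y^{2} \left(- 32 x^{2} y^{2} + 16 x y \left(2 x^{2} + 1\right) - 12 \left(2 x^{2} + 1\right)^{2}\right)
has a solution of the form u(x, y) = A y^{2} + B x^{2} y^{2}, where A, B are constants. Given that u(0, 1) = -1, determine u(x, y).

Substitute the ansatz u = A y^{2} + B x^{2} y^{2} into the left-hand side.
Derivatives of the ansatz:
  u_x = 2 B x y^{2}
  u_y = 2 A y + 2 B x^{2} y
Term by term:
  2·u_x·u_y = 8 A B x y^{3} + 8 B^{2} x^{3} y^{3}
  -3·(u_y)² = - 12 A^{2} y^{2} - 24 A B x^{2} y^{2} - 12 B^{2} x^{4} y^{2}
  -2·(u_x)² = - 8 B^{2} x^{2} y^{4}
So the left-hand side equals
  - 12 A^{2} y^{2} - 24 A B x^{2} y^{2} + 8 A B x y^{3} - 12 B^{2} x^{4} y^{2} + 8 B^{2} x^{3} y^{3} - 8 B^{2} x^{2} y^{4}
This must equal f(x, y) identically; expanded, f = - 48 x^{4} y^{2} + 32 x^{3} y^{3} - 32 x^{2} y^{4} - 48 x^{2} y^{2} + 16 x y^{3} - 12 y^{2}.
Matching coefficients of the independent functions:
  [y^{2}]:  - 12 A^{2} = -12
  [x y^{3}]:  8 A B = 16
  [x^{2} y^{2}]:  - 24 A B = -48
  [x^{2} y^{4}]:  - 8 B^{2} = -32
  [x^{3} y^{3}]:  8 B^{2} = 32
  [x^{4} y^{2}]:  - 12 B^{2} = -48
These equations allow (A, B) = (-1, -2) or (1, 2).
Impose the point condition(s):
  u(0, 1) = -1  ⟹  A = -1
Only A = -1, B = -2 satisfies everything.
Hence u(x, y) = - 2 x^{2} y^{2} - y^{2}.

Answer: u(x, y) = - 2 x^{2} y^{2} - y^{2}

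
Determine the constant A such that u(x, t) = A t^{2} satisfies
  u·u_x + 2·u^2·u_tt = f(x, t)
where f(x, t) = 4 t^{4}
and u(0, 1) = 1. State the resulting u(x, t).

Answer: u(x, t) = t^{2}

Derivation:
Substitute the ansatz u = A t^{2} into the left-hand side.
Derivatives of the ansatz:
  u_x = 0
  u_tt = 2 A
Term by term:
  u·u_x = 0
  2·u^2·u_tt = 4 A^{3} t^{4}
So the left-hand side equals
  4 A^{3} t^{4}
This must equal f(x, t) = 4 t^{4} identically.
Matching coefficients of the independent functions:
  [t^{4}]:  4 A^{3} = 4
Solving: A = 1.
Check against the point condition:
  u(0, 1) = 1  ⟹  A = 1  ✓
Hence u(x, t) = t^{2}.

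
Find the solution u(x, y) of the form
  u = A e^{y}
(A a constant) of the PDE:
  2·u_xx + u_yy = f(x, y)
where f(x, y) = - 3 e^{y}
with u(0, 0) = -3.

Substitute the ansatz u = A e^{y} into the left-hand side.
Derivatives of the ansatz:
  u_xx = 0
  u_yy = A e^{y}
Term by term:
  2·u_xx = 0
  u_yy = A e^{y}
So the left-hand side equals
  A e^{y}
This must equal f(x, y) = - 3 e^{y} identically.
Matching coefficients of the independent functions:
  [e^{y}]:  A = -3
Solving: A = -3.
Check against the point condition:
  u(0, 0) = -3  ⟹  A = -3  ✓
Hence u(x, y) = - 3 e^{y}.

Answer: u(x, y) = - 3 e^{y}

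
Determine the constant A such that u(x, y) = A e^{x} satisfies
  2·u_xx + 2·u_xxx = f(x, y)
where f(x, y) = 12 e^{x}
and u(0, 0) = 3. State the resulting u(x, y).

Substitute the ansatz u = A e^{x} into the left-hand side.
Derivatives of the ansatz:
  u_xx = A e^{x}
  u_xxx = A e^{x}
Term by term:
  2·u_xx = 2 A e^{x}
  2·u_xxx = 2 A e^{x}
So the left-hand side equals
  4 A e^{x}
This must equal f(x, y) = 12 e^{x} identically.
Matching coefficients of the independent functions:
  [e^{x}]:  4 A = 12
Solving: A = 3.
Check against the point condition:
  u(0, 0) = 3  ⟹  A = 3  ✓
Hence u(x, y) = 3 e^{x}.

Answer: u(x, y) = 3 e^{x}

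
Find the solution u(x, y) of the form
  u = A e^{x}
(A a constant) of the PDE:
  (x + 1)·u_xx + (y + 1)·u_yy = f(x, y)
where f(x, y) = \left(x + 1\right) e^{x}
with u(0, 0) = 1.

Substitute the ansatz u = A e^{x} into the left-hand side.
Derivatives of the ansatz:
  u_xx = A e^{x}
  u_yy = 0
Term by term:
  (x + 1)·u_xx = A x e^{x} + A e^{x}
  (y + 1)·u_yy = 0
So the left-hand side equals
  A x e^{x} + A e^{x}
This must equal f(x, y) identically; expanded, f = x e^{x} + e^{x}.
Matching coefficients of the independent functions:
  [x e^{x}, e^{x}]:  A = 1
Solving: A = 1.
Check against the point condition:
  u(0, 0) = 1  ⟹  A = 1  ✓
Hence u(x, y) = e^{x}.

Answer: u(x, y) = e^{x}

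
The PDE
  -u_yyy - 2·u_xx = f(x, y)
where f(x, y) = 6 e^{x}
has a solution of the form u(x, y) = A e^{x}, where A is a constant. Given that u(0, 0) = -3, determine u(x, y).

Substitute the ansatz u = A e^{x} into the left-hand side.
Derivatives of the ansatz:
  u_yyy = 0
  u_xx = A e^{x}
Term by term:
  -u_yyy = 0
  -2·u_xx = - 2 A e^{x}
So the left-hand side equals
  - 2 A e^{x}
This must equal f(x, y) = 6 e^{x} identically.
Matching coefficients of the independent functions:
  [e^{x}]:  - 2 A = 6
Solving: A = -3.
Check against the point condition:
  u(0, 0) = -3  ⟹  A = -3  ✓
Hence u(x, y) = - 3 e^{x}.

Answer: u(x, y) = - 3 e^{x}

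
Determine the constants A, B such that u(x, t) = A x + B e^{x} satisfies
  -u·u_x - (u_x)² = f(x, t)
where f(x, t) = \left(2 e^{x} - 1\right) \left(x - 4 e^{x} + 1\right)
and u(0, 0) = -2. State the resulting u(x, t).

Substitute the ansatz u = A x + B e^{x} into the left-hand side.
Derivatives of the ansatz:
  u_x = A + B e^{x}
Term by term:
  -u·u_x = - A^{2} x - A B x e^{x} - A B e^{x} - B^{2} e^{2 x}
  -(u_x)² = - A^{2} - 2 A B e^{x} - B^{2} e^{2 x}
So the left-hand side equals
  - A^{2} x - A^{2} - A B x e^{x} - 3 A B e^{x} - 2 B^{2} e^{2 x}
This must equal f(x, t) identically; expanded, f = 2 x e^{x} - x - 8 e^{2 x} + 6 e^{x} - 1.
Matching coefficients of the independent functions:
  [constant term, x]:  - A^{2} = -1
  [x e^{x}]:  - A B = 2
  [e^{x}]:  - 3 A B = 6
  [e^{2 x}]:  - 2 B^{2} = -8
These equations allow (A, B) = (-1, 2) or (1, -2).
Impose the point condition(s):
  u(0, 0) = -2  ⟹  B = -2
Only A = 1, B = -2 satisfies everything.
Hence u(x, t) = x - 2 e^{x}.

Answer: u(x, t) = x - 2 e^{x}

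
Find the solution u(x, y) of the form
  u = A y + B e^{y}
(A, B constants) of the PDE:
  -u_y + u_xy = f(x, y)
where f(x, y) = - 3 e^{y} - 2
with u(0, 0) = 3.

Substitute the ansatz u = A y + B e^{y} into the left-hand side.
Derivatives of the ansatz:
  u_y = A + B e^{y}
  u_xy = 0
Term by term:
  -u_y = - A - B e^{y}
  u_xy = 0
So the left-hand side equals
  - A - B e^{y}
This must equal f(x, y) = - 3 e^{y} - 2 identically.
Matching coefficients of the independent functions:
  [constant term]:  - A = -2
  [e^{y}]:  - B = -3
Solving: A = 2, B = 3.
Check against the point condition:
  u(0, 0) = 3  ⟹  B = 3  ✓
Hence u(x, y) = 2 y + 3 e^{y}.

Answer: u(x, y) = 2 y + 3 e^{y}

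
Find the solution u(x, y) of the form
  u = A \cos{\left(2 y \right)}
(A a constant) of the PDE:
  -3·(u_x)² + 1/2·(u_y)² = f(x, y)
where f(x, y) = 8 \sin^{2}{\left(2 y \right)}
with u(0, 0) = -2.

Answer: u(x, y) = - 2 \cos{\left(2 y \right)}

Derivation:
Substitute the ansatz u = A \cos{\left(2 y \right)} into the left-hand side.
Derivatives of the ansatz:
  u_x = 0
  u_y = - 2 A \sin{\left(2 y \right)}
Term by term:
  -3·(u_x)² = 0
  1/2·(u_y)² = 2 A^{2} \sin^{2}{\left(2 y \right)}
So the left-hand side equals
  2 A^{2} \sin^{2}{\left(2 y \right)}
This must equal f(x, y) = 8 \sin^{2}{\left(2 y \right)} identically.
Matching coefficients of the independent functions:
  [\sin^{2}{\left(2 y \right)}]:  2 A^{2} = 8
These equations allow (A) = (-2) or (2).
Impose the point condition(s):
  u(0, 0) = -2  ⟹  A = -2
Only A = -2 satisfies everything.
Hence u(x, y) = - 2 \cos{\left(2 y \right)}.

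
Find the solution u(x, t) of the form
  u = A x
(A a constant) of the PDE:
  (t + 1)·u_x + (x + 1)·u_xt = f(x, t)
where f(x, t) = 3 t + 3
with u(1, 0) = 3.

Substitute the ansatz u = A x into the left-hand side.
Derivatives of the ansatz:
  u_x = A
  u_xt = 0
Term by term:
  (t + 1)·u_x = A t + A
  (x + 1)·u_xt = 0
So the left-hand side equals
  A t + A
This must equal f(x, t) = 3 t + 3 identically.
Matching coefficients of the independent functions:
  [constant term, t]:  A = 3
Solving: A = 3.
Check against the point condition:
  u(1, 0) = 3  ⟹  A = 3  ✓
Hence u(x, t) = 3 x.

Answer: u(x, t) = 3 x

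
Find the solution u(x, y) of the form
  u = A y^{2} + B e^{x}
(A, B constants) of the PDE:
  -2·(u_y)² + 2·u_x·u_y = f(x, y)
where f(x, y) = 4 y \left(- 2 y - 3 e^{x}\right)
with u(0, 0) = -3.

Answer: u(x, y) = y^{2} - 3 e^{x}

Derivation:
Substitute the ansatz u = A y^{2} + B e^{x} into the left-hand side.
Derivatives of the ansatz:
  u_y = 2 A y
  u_x = B e^{x}
Term by term:
  -2·(u_y)² = - 8 A^{2} y^{2}
  2·u_x·u_y = 4 A B y e^{x}
So the left-hand side equals
  - 8 A^{2} y^{2} + 4 A B y e^{x}
This must equal f(x, y) = 4 y \left(- 2 y - 3 e^{x}\right) identically.
Matching coefficients of the independent functions:
  [y^{2}]:  - 8 A^{2} = -8
  [y e^{x}]:  4 A B = -12
These equations allow (A, B) = (-1, 3) or (1, -3).
Impose the point condition(s):
  u(0, 0) = -3  ⟹  B = -3
Only A = 1, B = -3 satisfies everything.
Hence u(x, y) = y^{2} - 3 e^{x}.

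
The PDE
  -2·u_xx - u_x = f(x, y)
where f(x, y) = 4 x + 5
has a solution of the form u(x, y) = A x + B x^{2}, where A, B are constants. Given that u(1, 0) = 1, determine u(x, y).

Substitute the ansatz u = A x + B x^{2} into the left-hand side.
Derivatives of the ansatz:
  u_xx = 2 B
  u_x = A + 2 B x
Term by term:
  -2·u_xx = - 4 B
  -u_x = - A - 2 B x
So the left-hand side equals
  - A - 2 B x - 4 B
This must equal f(x, y) = 4 x + 5 identically.
Matching coefficients of the independent functions:
  [constant term]:  - A - 4 B = 5
  [x]:  - 2 B = 4
Solving: A = 3, B = -2.
Check against the point condition:
  u(1, 0) = 1  ⟹  A + B = 1  ✓
Hence u(x, y) = - 2 x^{2} + 3 x.

Answer: u(x, y) = - 2 x^{2} + 3 x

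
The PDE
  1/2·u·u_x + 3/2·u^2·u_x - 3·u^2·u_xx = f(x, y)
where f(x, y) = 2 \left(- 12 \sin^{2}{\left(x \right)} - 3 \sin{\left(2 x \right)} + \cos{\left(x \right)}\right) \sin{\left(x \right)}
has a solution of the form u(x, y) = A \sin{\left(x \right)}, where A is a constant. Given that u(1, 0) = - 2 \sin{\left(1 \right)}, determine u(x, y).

Substitute the ansatz u = A \sin{\left(x \right)} into the left-hand side.
Derivatives of the ansatz:
  u_x = A \cos{\left(x \right)}
  u_xx = - A \sin{\left(x \right)}
Term by term:
  1/2·u·u_x = \frac{A^{2} \sin{\left(x \right)} \cos{\left(x \right)}}{2}
  3/2·u^2·u_x = \frac{3 A^{3} \sin^{2}{\left(x \right)} \cos{\left(x \right)}}{2}
  -3·u^2·u_xx = 3 A^{3} \sin^{3}{\left(x \right)}
So the left-hand side equals
  3 A^{3} \sin^{3}{\left(x \right)} + \frac{3 A^{3} \sin^{2}{\left(x \right)} \cos{\left(x \right)}}{2} + \frac{A^{2} \sin{\left(x \right)} \cos{\left(x \right)}}{2}
This must equal f(x, y) identically; expanded, f = - 24 \sin^{3}{\left(x \right)} - 12 \sin^{2}{\left(x \right)} \cos{\left(x \right)} + 2 \sin{\left(x \right)} \cos{\left(x \right)}.
Matching coefficients of the independent functions:
  [\sin{\left(x \right)} \cos{\left(x \right)}]:  \frac{A^{2}}{2} = 2
  [\sin^{2}{\left(x \right)} \cos{\left(x \right)}]:  \frac{3 A^{3}}{2} = -12
  [\sin^{3}{\left(x \right)}]:  3 A^{3} = -24
Solving: A = -2.
Check against the point condition:
  u(1, 0) = - 2 \sin{\left(1 \right)}  ⟹  A \sin{\left(1 \right)} = - 2 \sin{\left(1 \right)}  ✓
Hence u(x, y) = - 2 \sin{\left(x \right)}.

Answer: u(x, y) = - 2 \sin{\left(x \right)}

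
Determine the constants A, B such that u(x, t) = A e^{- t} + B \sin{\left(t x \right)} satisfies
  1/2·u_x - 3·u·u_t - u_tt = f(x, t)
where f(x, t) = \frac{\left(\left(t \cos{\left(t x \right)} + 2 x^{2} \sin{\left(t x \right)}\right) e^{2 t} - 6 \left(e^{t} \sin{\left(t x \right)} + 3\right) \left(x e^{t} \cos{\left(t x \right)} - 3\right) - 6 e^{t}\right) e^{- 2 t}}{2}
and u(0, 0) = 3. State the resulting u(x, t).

Answer: u(x, t) = \sin{\left(t x \right)} + 3 e^{- t}

Derivation:
Substitute the ansatz u = A e^{- t} + B \sin{\left(t x \right)} into the left-hand side.
Derivatives of the ansatz:
  u_x = B t \cos{\left(t x \right)}
  u_t = - A e^{- t} + B x \cos{\left(t x \right)}
  u_tt = A e^{- t} - B x^{2} \sin{\left(t x \right)}
Term by term:
  1/2·u_x = \frac{B t \cos{\left(t x \right)}}{2}
  -3·u·u_t = 3 A^{2} e^{- 2 t} - 3 A B x e^{- t} \cos{\left(t x \right)} + 3 A B e^{- t} \sin{\left(t x \right)} - 3 B^{2} x \sin{\left(t x \right)} \cos{\left(t x \right)}
  -u_tt = - A e^{- t} + B x^{2} \sin{\left(t x \right)}
So the left-hand side equals
  3 A^{2} e^{- 2 t} - 3 A B x e^{- t} \cos{\left(t x \right)} + 3 A B e^{- t} \sin{\left(t x \right)} - A e^{- t} - 3 B^{2} x \sin{\left(t x \right)} \cos{\left(t x \right)} + \frac{B t \cos{\left(t x \right)}}{2} + B x^{2} \sin{\left(t x \right)}
This must equal f(x, t) identically; expanded, f = \frac{t \cos{\left(t x \right)}}{2} + x^{2} \sin{\left(t x \right)} - 3 x \sin{\left(t x \right)} \cos{\left(t x \right)} - 9 x e^{- t} \cos{\left(t x \right)} + 9 e^{- t} \sin{\left(t x \right)} - 3 e^{- t} + 27 e^{- 2 t}.
Matching coefficients of the independent functions:
  [t \cos{\left(t x \right)}]:  \frac{B}{2} = \frac{1}{2}
  [x^{2} \sin{\left(t x \right)}]:  B = 1
  [e^{- t} \sin{\left(t x \right)}]:  3 A B = 9
  [x e^{- t} \cos{\left(t x \right)}]:  - 3 A B = -9
  [x \sin{\left(t x \right)} \cos{\left(t x \right)}]:  - 3 B^{2} = -3
  [e^{- 2 t}]:  3 A^{2} = 27
  [e^{- t}]:  - A = -3
Solving: A = 3, B = 1.
Check against the point condition:
  u(0, 0) = 3  ⟹  A = 3  ✓
Hence u(x, t) = \sin{\left(t x \right)} + 3 e^{- t}.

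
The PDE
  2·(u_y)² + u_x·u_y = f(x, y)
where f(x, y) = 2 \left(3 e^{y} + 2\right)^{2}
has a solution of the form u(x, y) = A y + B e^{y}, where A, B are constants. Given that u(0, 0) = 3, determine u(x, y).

Substitute the ansatz u = A y + B e^{y} into the left-hand side.
Derivatives of the ansatz:
  u_y = A + B e^{y}
  u_x = 0
Term by term:
  2·(u_y)² = 2 A^{2} + 4 A B e^{y} + 2 B^{2} e^{2 y}
  u_x·u_y = 0
So the left-hand side equals
  2 A^{2} + 4 A B e^{y} + 2 B^{2} e^{2 y}
This must equal f(x, y) identically; expanded, f = 18 e^{2 y} + 24 e^{y} + 8.
Matching coefficients of the independent functions:
  [constant term]:  2 A^{2} = 8
  [e^{y}]:  4 A B = 24
  [e^{2 y}]:  2 B^{2} = 18
These equations allow (A, B) = (-2, -3) or (2, 3).
Impose the point condition(s):
  u(0, 0) = 3  ⟹  B = 3
Only A = 2, B = 3 satisfies everything.
Hence u(x, y) = 2 y + 3 e^{y}.

Answer: u(x, y) = 2 y + 3 e^{y}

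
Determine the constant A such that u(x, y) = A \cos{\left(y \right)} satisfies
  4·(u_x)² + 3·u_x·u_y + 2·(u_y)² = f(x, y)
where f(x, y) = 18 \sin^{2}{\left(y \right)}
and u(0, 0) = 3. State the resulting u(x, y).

Substitute the ansatz u = A \cos{\left(y \right)} into the left-hand side.
Derivatives of the ansatz:
  u_x = 0
  u_y = - A \sin{\left(y \right)}
Term by term:
  4·(u_x)² = 0
  3·u_x·u_y = 0
  2·(u_y)² = 2 A^{2} \sin^{2}{\left(y \right)}
So the left-hand side equals
  2 A^{2} \sin^{2}{\left(y \right)}
This must equal f(x, y) = 18 \sin^{2}{\left(y \right)} identically.
Matching coefficients of the independent functions:
  [\sin^{2}{\left(y \right)}]:  2 A^{2} = 18
These equations allow (A) = (-3) or (3).
Impose the point condition(s):
  u(0, 0) = 3  ⟹  A = 3
Only A = 3 satisfies everything.
Hence u(x, y) = 3 \cos{\left(y \right)}.

Answer: u(x, y) = 3 \cos{\left(y \right)}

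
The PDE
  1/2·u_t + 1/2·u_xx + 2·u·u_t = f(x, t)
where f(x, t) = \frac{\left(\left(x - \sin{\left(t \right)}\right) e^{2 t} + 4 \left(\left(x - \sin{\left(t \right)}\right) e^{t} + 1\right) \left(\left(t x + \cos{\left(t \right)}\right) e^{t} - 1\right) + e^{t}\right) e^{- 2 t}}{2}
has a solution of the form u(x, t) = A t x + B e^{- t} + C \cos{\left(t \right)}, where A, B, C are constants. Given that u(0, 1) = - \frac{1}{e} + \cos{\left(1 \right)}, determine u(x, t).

Answer: u(x, t) = t x + \cos{\left(t \right)} - e^{- t}

Derivation:
Substitute the ansatz u = A t x + B e^{- t} + C \cos{\left(t \right)} into the left-hand side.
Derivatives of the ansatz:
  u_t = A x - B e^{- t} - C \sin{\left(t \right)}
  u_xx = 0
Term by term:
  1/2·u_t = \frac{A x}{2} - \frac{B e^{- t}}{2} - \frac{C \sin{\left(t \right)}}{2}
  1/2·u_xx = 0
  2·u·u_t = 2 A^{2} t x^{2} - 2 A B t x e^{- t} + 2 A B x e^{- t} - 2 A C t x \sin{\left(t \right)} + 2 A C x \cos{\left(t \right)} - 2 B^{2} e^{- 2 t} - 2 B C e^{- t} \sin{\left(t \right)} - 2 B C e^{- t} \cos{\left(t \right)} - 2 C^{2} \sin{\left(t \right)} \cos{\left(t \right)}
So the left-hand side equals
  2 A^{2} t x^{2} - 2 A B t x e^{- t} + 2 A B x e^{- t} - 2 A C t x \sin{\left(t \right)} + 2 A C x \cos{\left(t \right)} + \frac{A x}{2} - 2 B^{2} e^{- 2 t} - 2 B C e^{- t} \sin{\left(t \right)} - 2 B C e^{- t} \cos{\left(t \right)} - \frac{B e^{- t}}{2} - 2 C^{2} \sin{\left(t \right)} \cos{\left(t \right)} - \frac{C \sin{\left(t \right)}}{2}
This must equal f(x, t) identically; expanded, f = 2 t x^{2} - 2 t x \sin{\left(t \right)} + 2 t x e^{- t} + 2 x \cos{\left(t \right)} + \frac{x}{2} - 2 x e^{- t} - 2 \sin{\left(t \right)} \cos{\left(t \right)} - \frac{\sin{\left(t \right)}}{2} + 2 e^{- t} \sin{\left(t \right)} + 2 e^{- t} \cos{\left(t \right)} + \frac{e^{- t}}{2} - 2 e^{- 2 t}.
Matching coefficients of the independent functions:
  [x]:  \frac{A}{2} = \frac{1}{2}
  [t x^{2}]:  2 A^{2} = 2
  [x e^{- t}]:  2 A B = -2
  [x \cos{\left(t \right)}]:  2 A C = 2
  [e^{- t} \sin{\left(t \right)}, e^{- t} \cos{\left(t \right)}]:  - 2 B C = 2
  [\sin{\left(t \right)} \cos{\left(t \right)}]:  - 2 C^{2} = -2
  [t x e^{- t}]:  - 2 A B = 2
  [t x \sin{\left(t \right)}]:  - 2 A C = -2
  [e^{- 2 t}]:  - 2 B^{2} = -2
  [e^{- t}]:  - \frac{B}{2} = \frac{1}{2}
  [\sin{\left(t \right)}]:  - \frac{C}{2} = - \frac{1}{2}
Solving: A = 1, B = -1, C = 1.
Check against the point condition:
  u(0, 1) = - \frac{1}{e} + \cos{\left(1 \right)}  ⟹  \frac{B}{e} + C \cos{\left(1 \right)} = - \frac{1}{e} + \cos{\left(1 \right)}  ✓
Hence u(x, t) = t x + \cos{\left(t \right)} - e^{- t}.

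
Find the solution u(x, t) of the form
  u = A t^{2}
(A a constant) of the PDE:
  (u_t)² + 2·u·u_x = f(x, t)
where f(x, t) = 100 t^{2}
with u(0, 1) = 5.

Substitute the ansatz u = A t^{2} into the left-hand side.
Derivatives of the ansatz:
  u_t = 2 A t
  u_x = 0
Term by term:
  (u_t)² = 4 A^{2} t^{2}
  2·u·u_x = 0
So the left-hand side equals
  4 A^{2} t^{2}
This must equal f(x, t) = 100 t^{2} identically.
Matching coefficients of the independent functions:
  [t^{2}]:  4 A^{2} = 100
These equations allow (A) = (-5) or (5).
Impose the point condition(s):
  u(0, 1) = 5  ⟹  A = 5
Only A = 5 satisfies everything.
Hence u(x, t) = 5 t^{2}.

Answer: u(x, t) = 5 t^{2}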